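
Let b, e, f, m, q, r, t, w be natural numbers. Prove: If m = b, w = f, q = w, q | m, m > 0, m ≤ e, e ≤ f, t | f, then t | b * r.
q = w and q | m, so w | m. From w = f, f | m. m > 0, so f ≤ m. m ≤ e and e ≤ f, so m ≤ f. Since f ≤ m, f = m. t | f, so t | m. m = b, so t | b. Then t | b * r.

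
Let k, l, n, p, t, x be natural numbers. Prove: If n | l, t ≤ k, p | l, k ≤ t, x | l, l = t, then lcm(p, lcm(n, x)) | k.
Since t ≤ k and k ≤ t, t = k. l = t, so l = k. n | l and x | l, hence lcm(n, x) | l. Since p | l, lcm(p, lcm(n, x)) | l. Since l = k, lcm(p, lcm(n, x)) | k.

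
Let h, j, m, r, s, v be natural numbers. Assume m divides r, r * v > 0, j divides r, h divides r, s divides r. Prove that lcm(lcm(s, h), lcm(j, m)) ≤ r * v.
Because s divides r and h divides r, lcm(s, h) divides r. Because j divides r and m divides r, lcm(j, m) divides r. lcm(s, h) divides r, so lcm(lcm(s, h), lcm(j, m)) divides r. Then lcm(lcm(s, h), lcm(j, m)) divides r * v. Since r * v > 0, lcm(lcm(s, h), lcm(j, m)) ≤ r * v.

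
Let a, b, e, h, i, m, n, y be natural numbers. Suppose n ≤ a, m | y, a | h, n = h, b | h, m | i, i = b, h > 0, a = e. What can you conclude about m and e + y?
m | e + y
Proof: i = b and m | i, hence m | b. n = h and n ≤ a, therefore h ≤ a. Since a | h and h > 0, a ≤ h. h ≤ a, so h = a. Because a = e, h = e. Since b | h, b | e. Since m | b, m | e. m | y, so m | e + y.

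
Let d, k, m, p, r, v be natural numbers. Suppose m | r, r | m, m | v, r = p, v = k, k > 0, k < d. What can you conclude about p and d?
p < d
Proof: From m | r and r | m, m = r. From r = p, m = p. v = k and m | v, therefore m | k. m = p, so p | k. k > 0, so p ≤ k. Since k < d, p < d.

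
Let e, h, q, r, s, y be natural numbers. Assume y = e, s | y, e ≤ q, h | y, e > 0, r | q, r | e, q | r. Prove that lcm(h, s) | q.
Since r | q and q | r, r = q. Since r | e, q | e. Since e > 0, q ≤ e. Since e ≤ q, e = q. y = e, so y = q. h | y and s | y, thus lcm(h, s) | y. Since y = q, lcm(h, s) | q.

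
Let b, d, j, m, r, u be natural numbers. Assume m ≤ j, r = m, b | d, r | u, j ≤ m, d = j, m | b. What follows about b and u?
b | u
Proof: Because j ≤ m and m ≤ j, j = m. Because d = j, d = m. b | d, so b | m. Since m | b, m = b. From r = m and r | u, m | u. Since m = b, b | u.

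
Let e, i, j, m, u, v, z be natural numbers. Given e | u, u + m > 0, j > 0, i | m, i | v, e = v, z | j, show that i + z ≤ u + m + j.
e = v and e | u, hence v | u. i | v, so i | u. Since i | m, i | u + m. Since u + m > 0, i ≤ u + m. z | j and j > 0, so z ≤ j. i ≤ u + m, so i + z ≤ u + m + j.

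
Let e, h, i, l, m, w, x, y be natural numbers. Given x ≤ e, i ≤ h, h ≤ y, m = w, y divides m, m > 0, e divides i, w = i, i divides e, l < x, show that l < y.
e divides i and i divides e, hence e = i. i ≤ h and h ≤ y, hence i ≤ y. m = w and w = i, hence m = i. Since y divides m and m > 0, y ≤ m. Since m = i, y ≤ i. From i ≤ y, i = y. e = i, so e = y. l < x and x ≤ e, thus l < e. Since e = y, l < y.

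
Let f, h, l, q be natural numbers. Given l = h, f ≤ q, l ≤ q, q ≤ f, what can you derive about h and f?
h ≤ f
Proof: Because q ≤ f and f ≤ q, q = f. Since l ≤ q, l ≤ f. Since l = h, h ≤ f.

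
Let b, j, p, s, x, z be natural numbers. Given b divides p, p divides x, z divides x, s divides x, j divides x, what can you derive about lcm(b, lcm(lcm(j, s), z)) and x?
lcm(b, lcm(lcm(j, s), z)) divides x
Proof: b divides p and p divides x, so b divides x. From j divides x and s divides x, lcm(j, s) divides x. z divides x, so lcm(lcm(j, s), z) divides x. b divides x, so lcm(b, lcm(lcm(j, s), z)) divides x.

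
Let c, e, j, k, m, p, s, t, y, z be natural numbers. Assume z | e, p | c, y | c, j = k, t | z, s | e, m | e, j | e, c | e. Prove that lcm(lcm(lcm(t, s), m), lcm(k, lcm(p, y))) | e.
t | z and z | e, hence t | e. s | e, so lcm(t, s) | e. Since m | e, lcm(lcm(t, s), m) | e. j = k and j | e, hence k | e. p | c and y | c, therefore lcm(p, y) | c. c | e, so lcm(p, y) | e. Since k | e, lcm(k, lcm(p, y)) | e. Since lcm(lcm(t, s), m) | e, lcm(lcm(lcm(t, s), m), lcm(k, lcm(p, y))) | e.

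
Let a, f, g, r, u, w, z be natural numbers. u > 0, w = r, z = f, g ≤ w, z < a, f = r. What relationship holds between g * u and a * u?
g * u < a * u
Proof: From w = r and g ≤ w, g ≤ r. Since z = f and f = r, z = r. From z < a, r < a. Since g ≤ r, g < a. Since u > 0, g * u < a * u.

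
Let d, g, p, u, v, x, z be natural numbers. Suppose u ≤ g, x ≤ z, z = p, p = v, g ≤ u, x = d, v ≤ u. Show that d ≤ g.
Since u ≤ g and g ≤ u, u = g. z = p and p = v, thus z = v. x ≤ z, so x ≤ v. Because v ≤ u, x ≤ u. x = d, so d ≤ u. Since u = g, d ≤ g.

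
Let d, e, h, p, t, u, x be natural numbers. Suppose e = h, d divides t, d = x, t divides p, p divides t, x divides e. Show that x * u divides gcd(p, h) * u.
t divides p and p divides t, so t = p. Since d = x and d divides t, x divides t. t = p, so x divides p. e = h and x divides e, thus x divides h. Since x divides p, x divides gcd(p, h). Then x * u divides gcd(p, h) * u.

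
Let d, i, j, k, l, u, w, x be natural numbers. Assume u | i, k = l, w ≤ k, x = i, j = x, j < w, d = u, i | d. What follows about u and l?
u < l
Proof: Since j = x and x = i, j = i. d = u and i | d, so i | u. Since u | i, i = u. j = i, so j = u. j < w and w ≤ k, therefore j < k. Since j = u, u < k. k = l, so u < l.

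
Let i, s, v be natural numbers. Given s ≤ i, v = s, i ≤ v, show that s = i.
v = s and i ≤ v, therefore i ≤ s. s ≤ i, so s = i.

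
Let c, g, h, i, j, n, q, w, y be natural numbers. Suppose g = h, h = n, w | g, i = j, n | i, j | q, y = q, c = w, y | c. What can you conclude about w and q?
w = q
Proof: g = h and h = n, so g = n. w | g, so w | n. i = j and n | i, so n | j. Since w | n, w | j. From j | q, w | q. Because c = w and y | c, y | w. y = q, so q | w. w | q, so w = q.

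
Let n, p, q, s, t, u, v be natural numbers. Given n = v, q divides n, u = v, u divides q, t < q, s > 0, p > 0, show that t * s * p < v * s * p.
From n = v and q divides n, q divides v. u = v and u divides q, therefore v divides q. Since q divides v, q = v. t < q, so t < v. Using s > 0, by multiplying by a positive, t * s < v * s. Since p > 0, by multiplying by a positive, t * s * p < v * s * p.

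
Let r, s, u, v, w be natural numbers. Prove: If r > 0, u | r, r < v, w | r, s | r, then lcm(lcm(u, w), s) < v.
Since u | r and w | r, lcm(u, w) | r. s | r, so lcm(lcm(u, w), s) | r. Since r > 0, lcm(lcm(u, w), s) ≤ r. r < v, so lcm(lcm(u, w), s) < v.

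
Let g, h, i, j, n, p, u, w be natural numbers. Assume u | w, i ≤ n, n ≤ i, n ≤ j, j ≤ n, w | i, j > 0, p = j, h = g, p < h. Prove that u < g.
i ≤ n and n ≤ i, thus i = n. From n ≤ j and j ≤ n, n = j. i = n, so i = j. w | i, so w | j. u | w, so u | j. Because j > 0, u ≤ j. h = g and p < h, so p < g. Since p = j, j < g. u ≤ j, so u < g.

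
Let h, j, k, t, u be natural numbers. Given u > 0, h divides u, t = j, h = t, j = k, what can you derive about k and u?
k ≤ u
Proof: From t = j and j = k, t = k. From h = t and h divides u, t divides u. Since u > 0, t ≤ u. Because t = k, k ≤ u.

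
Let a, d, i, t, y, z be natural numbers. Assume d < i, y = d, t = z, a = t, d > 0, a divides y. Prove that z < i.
a = t and t = z, therefore a = z. y = d and a divides y, hence a divides d. Since d > 0, a ≤ d. Since d < i, a < i. a = z, so z < i.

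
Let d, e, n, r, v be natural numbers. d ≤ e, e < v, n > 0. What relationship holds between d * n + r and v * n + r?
d * n + r < v * n + r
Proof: d ≤ e and e < v, hence d < v. Since n > 0, by multiplying by a positive, d * n < v * n. Then d * n + r < v * n + r.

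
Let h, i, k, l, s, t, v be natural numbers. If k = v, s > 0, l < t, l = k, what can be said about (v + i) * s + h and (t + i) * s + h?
(v + i) * s + h < (t + i) * s + h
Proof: l = k and k = v, hence l = v. Because l < t, v < t. Then v + i < t + i. Combining with s > 0, by multiplying by a positive, (v + i) * s < (t + i) * s. Then (v + i) * s + h < (t + i) * s + h.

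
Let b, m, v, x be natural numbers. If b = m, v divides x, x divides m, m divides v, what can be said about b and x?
b = x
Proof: Since m divides v and v divides x, m divides x. From x divides m, m = x. Since b = m, b = x.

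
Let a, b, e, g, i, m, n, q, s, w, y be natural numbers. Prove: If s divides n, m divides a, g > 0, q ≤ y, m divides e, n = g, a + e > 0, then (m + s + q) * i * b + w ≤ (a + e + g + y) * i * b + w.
m divides a and m divides e, so m divides a + e. a + e > 0, so m ≤ a + e. Since n = g and s divides n, s divides g. g > 0, so s ≤ g. q ≤ y, so s + q ≤ g + y. From m ≤ a + e, m + s + q ≤ a + e + g + y. By multiplying by a non-negative, (m + s + q) * i ≤ (a + e + g + y) * i. By multiplying by a non-negative, (m + s + q) * i * b ≤ (a + e + g + y) * i * b. Then (m + s + q) * i * b + w ≤ (a + e + g + y) * i * b + w.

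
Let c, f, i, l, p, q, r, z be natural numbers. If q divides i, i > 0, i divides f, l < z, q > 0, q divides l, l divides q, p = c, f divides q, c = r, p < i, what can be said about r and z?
r < z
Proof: Since i divides f and f divides q, i divides q. Since q > 0, i ≤ q. Since q divides i and i > 0, q ≤ i. i ≤ q, so i = q. q divides l and l divides q, so q = l. i = q, so i = l. p = c and c = r, thus p = r. p < i, so r < i. From i = l, r < l. l < z, so r < z.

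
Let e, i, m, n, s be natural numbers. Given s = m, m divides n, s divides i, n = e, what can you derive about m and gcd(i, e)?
m divides gcd(i, e)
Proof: s = m and s divides i, therefore m divides i. Because n = e and m divides n, m divides e. m divides i, so m divides gcd(i, e).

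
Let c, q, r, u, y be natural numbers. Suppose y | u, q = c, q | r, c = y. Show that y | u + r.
From q = c and c = y, q = y. Since q | r, y | r. Since y | u, y | u + r.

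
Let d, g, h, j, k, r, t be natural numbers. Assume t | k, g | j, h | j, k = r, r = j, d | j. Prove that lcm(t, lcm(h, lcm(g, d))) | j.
k = r and r = j, therefore k = j. From t | k, t | j. g | j and d | j, so lcm(g, d) | j. Since h | j, lcm(h, lcm(g, d)) | j. From t | j, lcm(t, lcm(h, lcm(g, d))) | j.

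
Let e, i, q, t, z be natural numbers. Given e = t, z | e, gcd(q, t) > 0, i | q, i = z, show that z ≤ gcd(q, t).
i = z and i | q, hence z | q. Because e = t and z | e, z | t. Since z | q, z | gcd(q, t). Since gcd(q, t) > 0, z ≤ gcd(q, t).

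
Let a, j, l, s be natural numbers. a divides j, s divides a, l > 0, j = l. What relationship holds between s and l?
s ≤ l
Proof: s divides a and a divides j, therefore s divides j. Since j = l, s divides l. From l > 0, s ≤ l.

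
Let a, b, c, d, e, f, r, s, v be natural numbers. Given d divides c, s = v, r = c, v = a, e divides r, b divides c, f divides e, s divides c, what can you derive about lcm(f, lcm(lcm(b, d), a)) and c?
lcm(f, lcm(lcm(b, d), a)) divides c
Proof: f divides e and e divides r, therefore f divides r. Since r = c, f divides c. Because b divides c and d divides c, lcm(b, d) divides c. From s = v and v = a, s = a. s divides c, so a divides c. Since lcm(b, d) divides c, lcm(lcm(b, d), a) divides c. From f divides c, lcm(f, lcm(lcm(b, d), a)) divides c.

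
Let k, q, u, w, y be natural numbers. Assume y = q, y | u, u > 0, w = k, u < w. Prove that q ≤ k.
y = q and y | u, hence q | u. Since u > 0, q ≤ u. w = k and u < w, thus u < k. Since q ≤ u, q < k. Then q ≤ k.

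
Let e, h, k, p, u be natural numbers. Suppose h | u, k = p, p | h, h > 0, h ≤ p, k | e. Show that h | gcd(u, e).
From p | h and h > 0, p ≤ h. h ≤ p, so p = h. k = p, so k = h. Since k | e, h | e. Since h | u, h | gcd(u, e).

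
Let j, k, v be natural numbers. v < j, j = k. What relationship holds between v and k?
v < k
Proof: j = k and v < j. By substitution, v < k.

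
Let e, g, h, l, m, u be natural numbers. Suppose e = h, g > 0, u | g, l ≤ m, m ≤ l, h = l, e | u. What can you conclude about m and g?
m ≤ g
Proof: e = h and h = l, thus e = l. From l ≤ m and m ≤ l, l = m. e = l, so e = m. e | u and u | g, therefore e | g. g > 0, so e ≤ g. e = m, so m ≤ g.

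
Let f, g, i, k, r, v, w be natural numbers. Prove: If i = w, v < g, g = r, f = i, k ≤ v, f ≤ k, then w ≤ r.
f = i and i = w, so f = w. k ≤ v and v < g, so k < g. f ≤ k, so f < g. f = w, so w < g. Since g = r, w < r. Then w ≤ r.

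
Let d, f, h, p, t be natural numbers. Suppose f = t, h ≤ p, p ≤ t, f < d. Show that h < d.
Since h ≤ p and p ≤ t, h ≤ t. Since f = t and f < d, t < d. h ≤ t, so h < d.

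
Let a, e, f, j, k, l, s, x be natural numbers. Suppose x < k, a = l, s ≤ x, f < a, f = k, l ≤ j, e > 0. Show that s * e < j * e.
s ≤ x and x < k, so s < k. a = l and f < a, so f < l. f = k, so k < l. Since l ≤ j, k < j. s < k, so s < j. e > 0, so s * e < j * e.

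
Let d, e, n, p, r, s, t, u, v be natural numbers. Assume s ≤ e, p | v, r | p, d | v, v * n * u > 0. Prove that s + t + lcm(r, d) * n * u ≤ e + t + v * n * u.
s ≤ e, thus s + t ≤ e + t. r | p and p | v, therefore r | v. From d | v, lcm(r, d) | v. Then lcm(r, d) * n | v * n. Then lcm(r, d) * n * u | v * n * u. v * n * u > 0, so lcm(r, d) * n * u ≤ v * n * u. s + t ≤ e + t, so s + t + lcm(r, d) * n * u ≤ e + t + v * n * u.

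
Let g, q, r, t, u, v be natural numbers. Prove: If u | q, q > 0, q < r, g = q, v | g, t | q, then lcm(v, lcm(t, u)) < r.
g = q and v | g, so v | q. t | q and u | q, therefore lcm(t, u) | q. Since v | q, lcm(v, lcm(t, u)) | q. q > 0, so lcm(v, lcm(t, u)) ≤ q. Since q < r, lcm(v, lcm(t, u)) < r.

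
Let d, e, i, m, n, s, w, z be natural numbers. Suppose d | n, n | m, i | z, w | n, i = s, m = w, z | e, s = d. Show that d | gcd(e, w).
i = s and i | z, therefore s | z. z | e, so s | e. Since s = d, d | e. m = w and n | m, therefore n | w. w | n, so n = w. Since d | n, d | w. d | e, so d | gcd(e, w).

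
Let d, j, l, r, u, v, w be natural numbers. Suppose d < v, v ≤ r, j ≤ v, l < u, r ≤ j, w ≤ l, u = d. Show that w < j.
u = d and l < u, thus l < d. w ≤ l, so w < d. Since v ≤ r and r ≤ j, v ≤ j. j ≤ v, so v = j. d < v, so d < j. w < d, so w < j.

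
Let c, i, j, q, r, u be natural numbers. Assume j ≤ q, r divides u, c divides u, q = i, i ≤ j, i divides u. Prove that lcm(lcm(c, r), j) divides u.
Because c divides u and r divides u, lcm(c, r) divides u. Because q = i and j ≤ q, j ≤ i. i ≤ j, so i = j. Since i divides u, j divides u. Since lcm(c, r) divides u, lcm(lcm(c, r), j) divides u.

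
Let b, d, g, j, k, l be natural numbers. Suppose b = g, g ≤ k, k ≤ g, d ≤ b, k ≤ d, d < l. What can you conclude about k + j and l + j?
k + j < l + j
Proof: From g ≤ k and k ≤ g, g = k. b = g, so b = k. Since d ≤ b, d ≤ k. Since k ≤ d, d = k. d < l, so k < l. Then k + j < l + j.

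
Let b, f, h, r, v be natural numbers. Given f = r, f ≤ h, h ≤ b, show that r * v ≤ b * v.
f = r and f ≤ h, hence r ≤ h. Since h ≤ b, r ≤ b. By multiplying by a non-negative, r * v ≤ b * v.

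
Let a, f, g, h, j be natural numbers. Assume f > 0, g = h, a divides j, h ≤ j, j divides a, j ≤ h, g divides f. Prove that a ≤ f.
h ≤ j and j ≤ h, thus h = j. g = h, so g = j. j divides a and a divides j, thus j = a. Because g = j, g = a. g divides f and f > 0, thus g ≤ f. From g = a, a ≤ f.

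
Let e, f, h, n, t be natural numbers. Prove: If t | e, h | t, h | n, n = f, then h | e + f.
Because h | t and t | e, h | e. Because n = f and h | n, h | f. Since h | e, h | e + f.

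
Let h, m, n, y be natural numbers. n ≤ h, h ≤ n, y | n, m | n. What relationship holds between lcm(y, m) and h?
lcm(y, m) | h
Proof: n ≤ h and h ≤ n, thus n = h. Since y | n and m | n, lcm(y, m) | n. Since n = h, lcm(y, m) | h.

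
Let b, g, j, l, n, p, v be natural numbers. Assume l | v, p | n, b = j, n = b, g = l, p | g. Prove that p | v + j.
Because g = l and p | g, p | l. l | v, so p | v. From n = b and b = j, n = j. Since p | n, p | j. Since p | v, p | v + j.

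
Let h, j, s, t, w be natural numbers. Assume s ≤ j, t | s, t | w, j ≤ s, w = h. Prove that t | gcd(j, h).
s ≤ j and j ≤ s, therefore s = j. Because t | s, t | j. Since w = h and t | w, t | h. t | j, so t | gcd(j, h).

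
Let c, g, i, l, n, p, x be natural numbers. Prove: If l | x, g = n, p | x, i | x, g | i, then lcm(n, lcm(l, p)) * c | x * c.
Because g | i and i | x, g | x. Since g = n, n | x. Because l | x and p | x, lcm(l, p) | x. Since n | x, lcm(n, lcm(l, p)) | x. Then lcm(n, lcm(l, p)) * c | x * c.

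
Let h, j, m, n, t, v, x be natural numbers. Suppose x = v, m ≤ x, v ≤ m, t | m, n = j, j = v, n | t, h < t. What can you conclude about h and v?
h < v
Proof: x = v and m ≤ x, hence m ≤ v. Since v ≤ m, m = v. Since t | m, t | v. n = j and j = v, thus n = v. Since n | t, v | t. Since t | v, t = v. h < t, so h < v.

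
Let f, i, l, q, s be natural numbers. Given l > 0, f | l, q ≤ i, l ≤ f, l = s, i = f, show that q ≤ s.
f | l and l > 0, hence f ≤ l. l ≤ f, so f = l. i = f, so i = l. Since l = s, i = s. Since q ≤ i, q ≤ s.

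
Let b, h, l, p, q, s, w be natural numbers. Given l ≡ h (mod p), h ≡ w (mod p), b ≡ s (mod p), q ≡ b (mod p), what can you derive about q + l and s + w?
q + l ≡ s + w (mod p)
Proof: q ≡ b (mod p) and b ≡ s (mod p), so q ≡ s (mod p). l ≡ h (mod p) and h ≡ w (mod p), hence l ≡ w (mod p). From q ≡ s (mod p), by adding congruences, q + l ≡ s + w (mod p).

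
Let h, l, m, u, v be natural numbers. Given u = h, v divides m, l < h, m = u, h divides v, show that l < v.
m = u and u = h, therefore m = h. v divides m, so v divides h. h divides v, so h = v. l < h, so l < v.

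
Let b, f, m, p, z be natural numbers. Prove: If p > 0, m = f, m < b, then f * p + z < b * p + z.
Since m = f and m < b, f < b. Since p > 0, f * p < b * p. Then f * p + z < b * p + z.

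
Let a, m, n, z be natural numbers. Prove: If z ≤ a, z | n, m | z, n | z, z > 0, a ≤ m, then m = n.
Because m | z and z > 0, m ≤ z. z ≤ a and a ≤ m, so z ≤ m. m ≤ z, so m = z. From z | n and n | z, z = n. Since m = z, m = n.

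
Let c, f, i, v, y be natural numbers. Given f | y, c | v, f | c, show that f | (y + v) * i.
From f | c and c | v, f | v. f | y, so f | y + v. Then f | (y + v) * i.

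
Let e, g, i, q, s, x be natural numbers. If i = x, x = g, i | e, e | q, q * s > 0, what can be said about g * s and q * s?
g * s ≤ q * s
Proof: Since i = x and x = g, i = g. i | e and e | q, therefore i | q. Since i = g, g | q. Then g * s | q * s. q * s > 0, so g * s ≤ q * s.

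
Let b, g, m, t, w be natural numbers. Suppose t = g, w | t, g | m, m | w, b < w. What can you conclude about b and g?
b < g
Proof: Since t = g and w | t, w | g. From g | m and m | w, g | w. Since w | g, w = g. Since b < w, b < g.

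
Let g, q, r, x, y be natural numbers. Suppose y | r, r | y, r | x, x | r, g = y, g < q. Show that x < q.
y | r and r | y, so y = r. r | x and x | r, so r = x. y = r, so y = x. Since g = y and g < q, y < q. Since y = x, x < q.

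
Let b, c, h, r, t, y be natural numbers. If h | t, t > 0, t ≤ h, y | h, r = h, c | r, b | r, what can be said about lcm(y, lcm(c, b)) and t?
lcm(y, lcm(c, b)) | t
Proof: Because h | t and t > 0, h ≤ t. From t ≤ h, h = t. From c | r and b | r, lcm(c, b) | r. r = h, so lcm(c, b) | h. Since y | h, lcm(y, lcm(c, b)) | h. h = t, so lcm(y, lcm(c, b)) | t.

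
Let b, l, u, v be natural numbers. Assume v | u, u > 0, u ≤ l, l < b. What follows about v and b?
v < b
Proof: From v | u and u > 0, v ≤ u. u ≤ l and l < b, so u < b. v ≤ u, so v < b.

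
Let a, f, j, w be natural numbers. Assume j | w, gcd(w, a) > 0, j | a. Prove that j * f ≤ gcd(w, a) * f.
j | w and j | a, thus j | gcd(w, a). gcd(w, a) > 0, so j ≤ gcd(w, a). Then j * f ≤ gcd(w, a) * f.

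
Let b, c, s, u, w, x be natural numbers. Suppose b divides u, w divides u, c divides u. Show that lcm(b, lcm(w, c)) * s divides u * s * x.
w divides u and c divides u, so lcm(w, c) divides u. b divides u, so lcm(b, lcm(w, c)) divides u. Then lcm(b, lcm(w, c)) * s divides u * s. Then lcm(b, lcm(w, c)) * s divides u * s * x.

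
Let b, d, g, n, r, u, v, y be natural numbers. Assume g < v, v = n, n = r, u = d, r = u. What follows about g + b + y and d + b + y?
g + b + y < d + b + y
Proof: v = n and n = r, thus v = r. r = u, so v = u. u = d, so v = d. Since g < v, g < d. Then g + b < d + b. Then g + b + y < d + b + y.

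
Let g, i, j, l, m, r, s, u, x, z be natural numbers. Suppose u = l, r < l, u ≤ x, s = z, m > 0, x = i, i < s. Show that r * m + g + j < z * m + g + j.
From x = i and u ≤ x, u ≤ i. Because s = z and i < s, i < z. u ≤ i, so u < z. u = l, so l < z. r < l, so r < z. Since m > 0, by multiplying by a positive, r * m < z * m. Then r * m + g < z * m + g. Then r * m + g + j < z * m + g + j.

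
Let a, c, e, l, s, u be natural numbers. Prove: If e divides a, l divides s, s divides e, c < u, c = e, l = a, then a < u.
l divides s and s divides e, thus l divides e. Since l = a, a divides e. Since e divides a, e = a. c = e, so c = a. Because c < u, a < u.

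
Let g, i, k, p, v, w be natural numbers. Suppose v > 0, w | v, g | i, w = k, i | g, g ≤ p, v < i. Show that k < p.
w = k and w | v, thus k | v. From v > 0, k ≤ v. From g | i and i | g, g = i. Since g ≤ p, i ≤ p. Since v < i, v < p. Since k ≤ v, k < p.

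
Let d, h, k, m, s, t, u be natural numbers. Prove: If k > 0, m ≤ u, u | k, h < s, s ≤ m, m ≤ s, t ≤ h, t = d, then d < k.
From t ≤ h and h < s, t < s. Since t = d, d < s. Since m ≤ s and s ≤ m, m = s. Since m ≤ u, s ≤ u. u | k and k > 0, so u ≤ k. s ≤ u, so s ≤ k. d < s, so d < k.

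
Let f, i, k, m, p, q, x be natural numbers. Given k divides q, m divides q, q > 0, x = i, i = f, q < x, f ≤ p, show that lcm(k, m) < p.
k divides q and m divides q, so lcm(k, m) divides q. Since q > 0, lcm(k, m) ≤ q. Because x = i and i = f, x = f. Since q < x, q < f. f ≤ p, so q < p. From lcm(k, m) ≤ q, lcm(k, m) < p.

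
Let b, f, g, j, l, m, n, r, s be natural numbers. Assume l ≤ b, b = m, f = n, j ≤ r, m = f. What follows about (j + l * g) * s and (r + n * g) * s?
(j + l * g) * s ≤ (r + n * g) * s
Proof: Because b = m and m = f, b = f. f = n, so b = n. Since l ≤ b, l ≤ n. By multiplying by a non-negative, l * g ≤ n * g. Since j ≤ r, j + l * g ≤ r + n * g. By multiplying by a non-negative, (j + l * g) * s ≤ (r + n * g) * s.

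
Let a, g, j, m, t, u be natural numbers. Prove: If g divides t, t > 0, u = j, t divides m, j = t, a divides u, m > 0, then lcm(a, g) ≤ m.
Because u = j and j = t, u = t. From a divides u, a divides t. g divides t, so lcm(a, g) divides t. t > 0, so lcm(a, g) ≤ t. t divides m and m > 0, hence t ≤ m. lcm(a, g) ≤ t, so lcm(a, g) ≤ m.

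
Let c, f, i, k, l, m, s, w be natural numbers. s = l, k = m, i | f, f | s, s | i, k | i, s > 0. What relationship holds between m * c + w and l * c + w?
m * c + w ≤ l * c + w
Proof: Because i | f and f | s, i | s. s | i, so i = s. k | i, so k | s. s > 0, so k ≤ s. k = m, so m ≤ s. s = l, so m ≤ l. Then m * c ≤ l * c. Then m * c + w ≤ l * c + w.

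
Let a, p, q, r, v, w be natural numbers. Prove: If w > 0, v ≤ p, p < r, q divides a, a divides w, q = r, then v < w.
v ≤ p and p < r, therefore v < r. q = r and q divides a, therefore r divides a. Since a divides w, r divides w. From w > 0, r ≤ w. v < r, so v < w.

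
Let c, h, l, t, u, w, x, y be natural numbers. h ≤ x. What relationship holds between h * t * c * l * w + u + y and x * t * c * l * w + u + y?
h * t * c * l * w + u + y ≤ x * t * c * l * w + u + y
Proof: h ≤ x. By multiplying by a non-negative, h * t ≤ x * t. By multiplying by a non-negative, h * t * c ≤ x * t * c. By multiplying by a non-negative, h * t * c * l ≤ x * t * c * l. By multiplying by a non-negative, h * t * c * l * w ≤ x * t * c * l * w. Then h * t * c * l * w + u ≤ x * t * c * l * w + u. Then h * t * c * l * w + u + y ≤ x * t * c * l * w + u + y.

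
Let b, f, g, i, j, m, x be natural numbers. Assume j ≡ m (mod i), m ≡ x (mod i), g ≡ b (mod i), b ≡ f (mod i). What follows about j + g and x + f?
j + g ≡ x + f (mod i)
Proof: From j ≡ m (mod i) and m ≡ x (mod i), j ≡ x (mod i). g ≡ b (mod i) and b ≡ f (mod i), hence g ≡ f (mod i). Using j ≡ x (mod i), by adding congruences, j + g ≡ x + f (mod i).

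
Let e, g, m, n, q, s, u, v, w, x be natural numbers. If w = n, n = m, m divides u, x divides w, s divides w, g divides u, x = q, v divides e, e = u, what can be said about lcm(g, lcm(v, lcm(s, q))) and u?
lcm(g, lcm(v, lcm(s, q))) divides u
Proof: e = u and v divides e, thus v divides u. w = n and n = m, hence w = m. x = q and x divides w, thus q divides w. s divides w, so lcm(s, q) divides w. Since w = m, lcm(s, q) divides m. Because m divides u, lcm(s, q) divides u. v divides u, so lcm(v, lcm(s, q)) divides u. Since g divides u, lcm(g, lcm(v, lcm(s, q))) divides u.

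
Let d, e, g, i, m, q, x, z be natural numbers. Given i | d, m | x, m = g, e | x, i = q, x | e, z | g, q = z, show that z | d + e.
Since i = q and q = z, i = z. i | d, so z | d. x | e and e | x, so x = e. m = g and m | x, hence g | x. x = e, so g | e. Since z | g, z | e. z | d, so z | d + e.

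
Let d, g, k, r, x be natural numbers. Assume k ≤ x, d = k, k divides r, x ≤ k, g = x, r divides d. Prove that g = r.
x ≤ k and k ≤ x, therefore x = k. Since g = x, g = k. From d = k and r divides d, r divides k. k divides r, so k = r. Since g = k, g = r.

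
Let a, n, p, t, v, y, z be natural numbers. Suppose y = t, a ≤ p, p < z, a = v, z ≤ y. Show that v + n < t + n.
a ≤ p and p < z, hence a < z. z ≤ y, so a < y. a = v, so v < y. y = t, so v < t. Then v + n < t + n.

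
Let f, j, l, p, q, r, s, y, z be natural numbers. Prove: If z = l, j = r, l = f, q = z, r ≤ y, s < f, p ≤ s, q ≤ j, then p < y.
Since p ≤ s and s < f, p < f. From z = l and l = f, z = f. Because q = z and q ≤ j, z ≤ j. Since z = f, f ≤ j. Since p < f, p < j. Since j = r, p < r. r ≤ y, so p < y.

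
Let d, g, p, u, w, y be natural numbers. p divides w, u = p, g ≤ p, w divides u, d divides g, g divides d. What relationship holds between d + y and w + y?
d + y ≤ w + y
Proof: Since u = p and w divides u, w divides p. p divides w, so p = w. g divides d and d divides g, thus g = d. g ≤ p, so d ≤ p. Because p = w, d ≤ w. Then d + y ≤ w + y.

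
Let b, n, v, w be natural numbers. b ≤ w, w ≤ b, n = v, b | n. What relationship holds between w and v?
w | v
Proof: b ≤ w and w ≤ b, so b = w. n = v and b | n, so b | v. b = w, so w | v.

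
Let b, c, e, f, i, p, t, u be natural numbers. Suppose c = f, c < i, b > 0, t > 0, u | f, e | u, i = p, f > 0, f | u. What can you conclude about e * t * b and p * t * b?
e * t * b < p * t * b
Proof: Since u | f and f | u, u = f. e | u, so e | f. f > 0, so e ≤ f. c = f and c < i, hence f < i. i = p, so f < p. Since e ≤ f, e < p. Since t > 0, e * t < p * t. b > 0, so e * t * b < p * t * b.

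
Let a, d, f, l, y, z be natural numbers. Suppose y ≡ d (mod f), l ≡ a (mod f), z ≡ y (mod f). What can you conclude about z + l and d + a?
z + l ≡ d + a (mod f)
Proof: z ≡ y (mod f) and y ≡ d (mod f), thus z ≡ d (mod f). Because l ≡ a (mod f), by adding congruences, z + l ≡ d + a (mod f).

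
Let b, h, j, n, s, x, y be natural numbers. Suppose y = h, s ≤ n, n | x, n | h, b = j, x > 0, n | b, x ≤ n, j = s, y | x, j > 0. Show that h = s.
n | x and x > 0, hence n ≤ x. Since x ≤ n, x = n. y = h and y | x, so h | x. Since x = n, h | n. Because n | h, h = n. b = j and n | b, hence n | j. j > 0, so n ≤ j. Since j = s, n ≤ s. Since s ≤ n, n = s. Since h = n, h = s.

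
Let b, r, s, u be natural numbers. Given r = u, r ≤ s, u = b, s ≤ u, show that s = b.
r = u and r ≤ s, therefore u ≤ s. Since s ≤ u, s = u. u = b, so s = b.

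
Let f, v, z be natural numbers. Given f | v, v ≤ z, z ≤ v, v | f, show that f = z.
From f | v and v | f, f = v. v ≤ z and z ≤ v, thus v = z. f = v, so f = z.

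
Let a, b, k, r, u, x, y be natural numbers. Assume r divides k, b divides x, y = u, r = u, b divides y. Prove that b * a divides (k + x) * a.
y = u and b divides y, hence b divides u. Since r = u and r divides k, u divides k. b divides u, so b divides k. b divides x, so b divides k + x. Then b * a divides (k + x) * a.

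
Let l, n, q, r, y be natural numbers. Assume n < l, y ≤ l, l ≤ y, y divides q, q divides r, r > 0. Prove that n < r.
y ≤ l and l ≤ y, so y = l. y divides q and q divides r, thus y divides r. From y = l, l divides r. Since r > 0, l ≤ r. Since n < l, n < r.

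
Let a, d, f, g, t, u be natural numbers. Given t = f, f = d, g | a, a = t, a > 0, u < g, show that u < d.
t = f and f = d, thus t = d. From g | a and a > 0, g ≤ a. Since u < g, u < a. Since a = t, u < t. t = d, so u < d.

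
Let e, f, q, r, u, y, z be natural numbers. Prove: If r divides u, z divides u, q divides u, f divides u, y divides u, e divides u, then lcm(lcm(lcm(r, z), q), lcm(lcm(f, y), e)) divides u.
r divides u and z divides u, thus lcm(r, z) divides u. From q divides u, lcm(lcm(r, z), q) divides u. Because f divides u and y divides u, lcm(f, y) divides u. e divides u, so lcm(lcm(f, y), e) divides u. lcm(lcm(r, z), q) divides u, so lcm(lcm(lcm(r, z), q), lcm(lcm(f, y), e)) divides u.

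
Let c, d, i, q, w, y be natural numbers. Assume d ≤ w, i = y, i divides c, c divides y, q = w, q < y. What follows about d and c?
d < c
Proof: From i = y and i divides c, y divides c. c divides y, so y = c. Since q = w and q < y, w < y. Since y = c, w < c. Because d ≤ w, d < c.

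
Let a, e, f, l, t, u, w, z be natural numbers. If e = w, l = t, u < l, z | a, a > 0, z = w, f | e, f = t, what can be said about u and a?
u < a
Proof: l = t and u < l, thus u < t. e = w and f | e, so f | w. z = w and z | a, hence w | a. Since f | w, f | a. a > 0, so f ≤ a. Since f = t, t ≤ a. Since u < t, u < a.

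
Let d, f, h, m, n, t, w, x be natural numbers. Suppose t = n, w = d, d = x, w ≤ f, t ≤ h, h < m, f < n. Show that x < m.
Because w ≤ f and f < n, w < n. Since w = d, d < n. d = x, so x < n. t = n and t ≤ h, thus n ≤ h. From x < n, x < h. Since h < m, x < m.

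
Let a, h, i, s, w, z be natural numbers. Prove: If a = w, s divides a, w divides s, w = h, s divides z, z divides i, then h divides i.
a = w and s divides a, so s divides w. From w divides s, s = w. w = h, so s = h. s divides z and z divides i, thus s divides i. Since s = h, h divides i.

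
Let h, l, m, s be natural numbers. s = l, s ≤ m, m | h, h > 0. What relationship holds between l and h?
l ≤ h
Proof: Since s = l and s ≤ m, l ≤ m. m | h and h > 0, therefore m ≤ h. Since l ≤ m, l ≤ h.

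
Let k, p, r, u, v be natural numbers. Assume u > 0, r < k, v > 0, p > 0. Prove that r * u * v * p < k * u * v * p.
r < k and u > 0, hence r * u < k * u. v > 0, so r * u * v < k * u * v. p > 0, so r * u * v * p < k * u * v * p.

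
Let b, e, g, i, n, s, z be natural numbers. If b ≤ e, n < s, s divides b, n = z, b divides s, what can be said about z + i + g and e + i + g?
z + i + g < e + i + g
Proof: From b divides s and s divides b, b = s. Since b ≤ e, s ≤ e. Since n < s, n < e. n = z, so z < e. Then z + i < e + i. Then z + i + g < e + i + g.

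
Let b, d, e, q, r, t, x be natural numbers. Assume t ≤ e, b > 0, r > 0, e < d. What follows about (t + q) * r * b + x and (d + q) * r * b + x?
(t + q) * r * b + x < (d + q) * r * b + x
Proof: t ≤ e and e < d, thus t < d. Then t + q < d + q. Because r > 0, (t + q) * r < (d + q) * r. b > 0, so (t + q) * r * b < (d + q) * r * b. Then (t + q) * r * b + x < (d + q) * r * b + x.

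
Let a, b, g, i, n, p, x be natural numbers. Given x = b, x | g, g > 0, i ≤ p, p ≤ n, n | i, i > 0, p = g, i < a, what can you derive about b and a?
b < a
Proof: From x = b and x | g, b | g. Since g > 0, b ≤ g. Because n | i and i > 0, n ≤ i. p ≤ n, so p ≤ i. i ≤ p, so i = p. p = g, so i = g. i < a, so g < a. b ≤ g, so b < a.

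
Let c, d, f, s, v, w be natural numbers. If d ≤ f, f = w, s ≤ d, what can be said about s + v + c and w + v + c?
s + v + c ≤ w + v + c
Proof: s ≤ d and d ≤ f, thus s ≤ f. Because f = w, s ≤ w. Then s + v ≤ w + v. Then s + v + c ≤ w + v + c.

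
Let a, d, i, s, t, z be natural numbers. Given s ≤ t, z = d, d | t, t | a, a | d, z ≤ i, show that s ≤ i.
Because t | a and a | d, t | d. d | t, so d = t. z = d, so z = t. z ≤ i, so t ≤ i. s ≤ t, so s ≤ i.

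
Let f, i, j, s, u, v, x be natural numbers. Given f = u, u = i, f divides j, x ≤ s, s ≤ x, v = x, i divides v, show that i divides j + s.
Because f = u and u = i, f = i. Since f divides j, i divides j. x ≤ s and s ≤ x, therefore x = s. v = x and i divides v, hence i divides x. x = s, so i divides s. Since i divides j, i divides j + s.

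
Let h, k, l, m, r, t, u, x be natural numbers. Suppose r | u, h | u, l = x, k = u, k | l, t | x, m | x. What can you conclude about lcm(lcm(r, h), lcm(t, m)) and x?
lcm(lcm(r, h), lcm(t, m)) | x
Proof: Since r | u and h | u, lcm(r, h) | u. k = u and k | l, hence u | l. Because l = x, u | x. lcm(r, h) | u, so lcm(r, h) | x. t | x and m | x, so lcm(t, m) | x. lcm(r, h) | x, so lcm(lcm(r, h), lcm(t, m)) | x.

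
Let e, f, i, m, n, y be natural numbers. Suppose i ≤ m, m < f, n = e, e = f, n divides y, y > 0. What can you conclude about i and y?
i < y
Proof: From i ≤ m and m < f, i < f. n = e and e = f, therefore n = f. From n divides y, f divides y. y > 0, so f ≤ y. i < f, so i < y.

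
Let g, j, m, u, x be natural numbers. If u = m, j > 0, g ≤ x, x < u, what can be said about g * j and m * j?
g * j < m * j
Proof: u = m and x < u, hence x < m. Since g ≤ x, g < m. j > 0, so g * j < m * j.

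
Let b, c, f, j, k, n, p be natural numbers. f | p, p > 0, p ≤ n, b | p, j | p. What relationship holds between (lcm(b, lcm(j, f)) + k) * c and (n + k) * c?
(lcm(b, lcm(j, f)) + k) * c ≤ (n + k) * c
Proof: j | p and f | p, so lcm(j, f) | p. b | p, so lcm(b, lcm(j, f)) | p. p > 0, so lcm(b, lcm(j, f)) ≤ p. p ≤ n, so lcm(b, lcm(j, f)) ≤ n. Then lcm(b, lcm(j, f)) + k ≤ n + k. Then (lcm(b, lcm(j, f)) + k) * c ≤ (n + k) * c.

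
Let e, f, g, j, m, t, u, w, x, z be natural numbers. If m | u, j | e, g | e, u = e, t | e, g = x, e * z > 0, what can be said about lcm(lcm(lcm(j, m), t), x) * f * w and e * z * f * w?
lcm(lcm(lcm(j, m), t), x) * f * w ≤ e * z * f * w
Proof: From u = e and m | u, m | e. j | e, so lcm(j, m) | e. Because t | e, lcm(lcm(j, m), t) | e. g = x and g | e, hence x | e. lcm(lcm(j, m), t) | e, so lcm(lcm(lcm(j, m), t), x) | e. Then lcm(lcm(lcm(j, m), t), x) | e * z. Since e * z > 0, lcm(lcm(lcm(j, m), t), x) ≤ e * z. Then lcm(lcm(lcm(j, m), t), x) * f ≤ e * z * f. Then lcm(lcm(lcm(j, m), t), x) * f * w ≤ e * z * f * w.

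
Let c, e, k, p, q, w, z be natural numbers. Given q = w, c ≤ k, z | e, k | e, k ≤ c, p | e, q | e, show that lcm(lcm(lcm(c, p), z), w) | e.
From k ≤ c and c ≤ k, k = c. Since k | e, c | e. Because p | e, lcm(c, p) | e. Since z | e, lcm(lcm(c, p), z) | e. q = w and q | e, hence w | e. Since lcm(lcm(c, p), z) | e, lcm(lcm(lcm(c, p), z), w) | e.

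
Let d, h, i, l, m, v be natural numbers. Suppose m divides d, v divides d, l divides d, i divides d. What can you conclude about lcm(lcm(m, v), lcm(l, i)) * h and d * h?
lcm(lcm(m, v), lcm(l, i)) * h divides d * h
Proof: From m divides d and v divides d, lcm(m, v) divides d. l divides d and i divides d, hence lcm(l, i) divides d. Since lcm(m, v) divides d, lcm(lcm(m, v), lcm(l, i)) divides d. Then lcm(lcm(m, v), lcm(l, i)) * h divides d * h.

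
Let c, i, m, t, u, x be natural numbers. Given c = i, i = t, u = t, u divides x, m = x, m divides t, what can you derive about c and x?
c = x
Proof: Since c = i and i = t, c = t. From u = t and u divides x, t divides x. m = x and m divides t, hence x divides t. From t divides x, t = x. From c = t, c = x.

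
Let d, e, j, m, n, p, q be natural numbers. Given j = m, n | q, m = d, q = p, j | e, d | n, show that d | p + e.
q = p and n | q, therefore n | p. d | n, so d | p. Because j = m and j | e, m | e. Since m = d, d | e. d | p, so d | p + e.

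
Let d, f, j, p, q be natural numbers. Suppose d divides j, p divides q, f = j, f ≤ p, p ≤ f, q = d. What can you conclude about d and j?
d = j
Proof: p ≤ f and f ≤ p, hence p = f. f = j, so p = j. From q = d and p divides q, p divides d. p = j, so j divides d. Since d divides j, j = d. Then d = j.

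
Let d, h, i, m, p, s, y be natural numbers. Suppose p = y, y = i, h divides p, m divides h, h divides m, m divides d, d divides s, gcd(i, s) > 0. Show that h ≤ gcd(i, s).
Since p = y and y = i, p = i. h divides p, so h divides i. From m divides h and h divides m, m = h. m divides d and d divides s, therefore m divides s. Since m = h, h divides s. Since h divides i, h divides gcd(i, s). gcd(i, s) > 0, so h ≤ gcd(i, s).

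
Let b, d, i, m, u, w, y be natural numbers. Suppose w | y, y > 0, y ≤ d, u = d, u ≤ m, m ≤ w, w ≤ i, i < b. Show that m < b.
w | y and y > 0, therefore w ≤ y. y ≤ d, so w ≤ d. Because u = d and u ≤ m, d ≤ m. w ≤ d, so w ≤ m. Since m ≤ w, w = m. Since w ≤ i and i < b, w < b. w = m, so m < b.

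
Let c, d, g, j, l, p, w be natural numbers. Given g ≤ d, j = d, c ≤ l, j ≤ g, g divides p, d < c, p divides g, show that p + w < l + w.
j = d and j ≤ g, therefore d ≤ g. Since g ≤ d, d = g. g divides p and p divides g, therefore g = p. Because d = g, d = p. From d < c and c ≤ l, d < l. Since d = p, p < l. Then p + w < l + w.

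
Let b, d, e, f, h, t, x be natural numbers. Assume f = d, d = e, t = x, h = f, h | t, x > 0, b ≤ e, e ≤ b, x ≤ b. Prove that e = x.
f = d and d = e, therefore f = e. h = f and h | t, therefore f | t. t = x, so f | x. Since f = e, e | x. x > 0, so e ≤ x. Since b ≤ e and e ≤ b, b = e. Because x ≤ b, x ≤ e. Since e ≤ x, e = x.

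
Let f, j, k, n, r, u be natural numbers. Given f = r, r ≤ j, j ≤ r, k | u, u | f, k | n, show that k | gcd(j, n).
r ≤ j and j ≤ r, hence r = j. f = r, so f = j. k | u and u | f, so k | f. f = j, so k | j. Since k | n, k | gcd(j, n).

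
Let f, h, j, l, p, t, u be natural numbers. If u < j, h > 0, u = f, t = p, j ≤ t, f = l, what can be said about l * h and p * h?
l * h < p * h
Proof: u = f and u < j, therefore f < j. Since f = l, l < j. t = p and j ≤ t, therefore j ≤ p. Since l < j, l < p. Since h > 0, by multiplying by a positive, l * h < p * h.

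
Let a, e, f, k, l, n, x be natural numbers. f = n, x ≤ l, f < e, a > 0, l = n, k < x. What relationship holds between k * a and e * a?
k * a < e * a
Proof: Because l = n and x ≤ l, x ≤ n. k < x, so k < n. f = n and f < e, therefore n < e. k < n, so k < e. Because a > 0, by multiplying by a positive, k * a < e * a.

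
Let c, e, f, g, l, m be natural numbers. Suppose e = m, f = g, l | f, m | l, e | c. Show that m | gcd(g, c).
f = g and l | f, therefore l | g. Since m | l, m | g. Because e = m and e | c, m | c. m | g, so m | gcd(g, c).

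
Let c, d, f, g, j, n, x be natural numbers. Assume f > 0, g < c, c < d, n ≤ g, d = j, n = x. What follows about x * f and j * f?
x * f < j * f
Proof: From g < c and c < d, g < d. n ≤ g, so n < d. d = j, so n < j. Since n = x, x < j. From f > 0, by multiplying by a positive, x * f < j * f.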